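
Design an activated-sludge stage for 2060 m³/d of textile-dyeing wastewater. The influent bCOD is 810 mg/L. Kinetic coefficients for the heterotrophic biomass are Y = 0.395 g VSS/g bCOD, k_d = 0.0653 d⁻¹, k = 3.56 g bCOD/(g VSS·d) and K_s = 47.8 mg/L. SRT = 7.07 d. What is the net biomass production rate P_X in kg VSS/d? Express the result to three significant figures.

P_X ≈ 446 kg VSS/d

Effluent substrate depends only on kinetics and SRT: S = K_s(1 + k_d θ_c) / [θ_c(Yk − k_d) − 1] = 47.8 × (1 + 0.0653 × 7.07) / [7.07 × (0.395 × 3.56 − 0.0653) − 1] = 69.87 / 8.480 = 8.239 mg/L.
Observed yield with endogenous decay: Y_obs = Y / (1 + k_d·θ_c) = 0.395 / (1 + 0.0653 × 7.07) = 0.395 / 1.462 = 0.2702 g VSS/g bCOD.
Mass of bCOD removed per day: Q(S₀ − S) = 2060 × 801.8 g/m³ = 1652 kg/d.
P_X = Y_obs · Q(S₀ − S) = 0.2702 × 1652 = 446.3 kg VSS/d.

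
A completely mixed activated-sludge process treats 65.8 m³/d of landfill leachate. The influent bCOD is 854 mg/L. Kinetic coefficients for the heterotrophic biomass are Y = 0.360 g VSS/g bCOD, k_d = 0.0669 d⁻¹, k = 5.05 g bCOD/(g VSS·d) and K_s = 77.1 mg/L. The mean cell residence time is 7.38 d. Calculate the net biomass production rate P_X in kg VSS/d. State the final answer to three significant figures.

From the Monod/SRT balance for a CMAS, S = K_s·(1+k_d θ_c)/[θ_c·(Y k − k_d) − 1] = 77.1 × (1 + 0.0669 × 7.38) / [7.38 × (0.360 × 5.05 − 0.0669) − 1] = 115.2 / 11.92 = 9.659 mg/L.
Observed yield with endogenous decay: Y_obs = Y / (1 + k_d·θ_c) = 0.360 / (1 + 0.0669 × 7.38) = 0.360 / 1.494 = 0.2410 g VSS/g bCOD.
Q·(S₀ − S) = 65.8 × (854 − 9.66) × 10⁻³ = 55.56 kg/d removed.
Net biomass production P_X = Y_obs × Q·(S₀ − S) = 0.2410 × 55.56 = 13.39 kg VSS/d.

P_X ≈ 13.4 kg VSS/d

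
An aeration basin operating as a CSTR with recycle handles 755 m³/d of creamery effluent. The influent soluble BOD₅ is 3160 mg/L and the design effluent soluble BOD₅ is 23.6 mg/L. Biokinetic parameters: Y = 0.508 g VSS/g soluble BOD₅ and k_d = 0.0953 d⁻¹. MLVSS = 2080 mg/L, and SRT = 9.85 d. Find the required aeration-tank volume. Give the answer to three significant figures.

Rearranging the biomass balance for a CMAS with decay, V = Y·Q·ΔS·θ_c / [X·(1+k_d θ_c)] = 0.508 × 755 × (3160 − 23.6) × 9.85 / [2080 × (1 + 0.0953 × 9.85)] = 1.18×10^7 / 4033 = 2938 m³.

V ≈ 2940 m³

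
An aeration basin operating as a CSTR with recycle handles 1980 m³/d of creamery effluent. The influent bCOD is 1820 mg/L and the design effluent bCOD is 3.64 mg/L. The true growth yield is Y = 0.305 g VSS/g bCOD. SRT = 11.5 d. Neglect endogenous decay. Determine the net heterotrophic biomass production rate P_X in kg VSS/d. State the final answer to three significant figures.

With endogenous decay neglected, the observed yield equals the true yield: Y_obs = Y = 0.305 g VSS/g bCOD.
ΔS = 1820 − 3.64 = 1816 mg/L, so the substrate removal rate is 1980 × 1816/1000 = 3596 kg bCOD/d.
Biomass produced: P_X = Y_obs·Q·ΔS = 0.3050 × 3596 ≈ 1097 kg VSS/d.

P_X ≈ 1100 kg VSS/d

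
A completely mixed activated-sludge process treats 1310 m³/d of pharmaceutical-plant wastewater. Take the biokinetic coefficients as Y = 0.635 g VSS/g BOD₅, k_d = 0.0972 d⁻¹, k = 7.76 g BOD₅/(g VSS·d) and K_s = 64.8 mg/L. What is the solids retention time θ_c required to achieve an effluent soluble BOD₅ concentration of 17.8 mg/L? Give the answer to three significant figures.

At the target effluent, Y k S/(K_s+S) = 0.635×7.76×17.8/82.60 = 1.062 d⁻¹.
θ_c = 1/(μ − k_d) = 1/(1.062 − 0.0972) = 1/0.9647 = 1.037 d.

θ_c ≈ 1.04 d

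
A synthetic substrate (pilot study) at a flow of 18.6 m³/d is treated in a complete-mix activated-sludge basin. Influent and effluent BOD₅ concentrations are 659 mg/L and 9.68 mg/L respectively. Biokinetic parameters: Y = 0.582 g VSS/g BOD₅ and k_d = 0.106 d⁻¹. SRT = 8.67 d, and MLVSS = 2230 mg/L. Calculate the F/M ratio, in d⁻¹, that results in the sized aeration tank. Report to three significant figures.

Rearranging the biomass balance for a CMAS with decay, V = Y·Q·ΔS·θ_c / [X·(1+k_d θ_c)] = 0.582 × 18.6 × (659 − 9.68) × 8.67 / [2230 × (1 + 0.106 × 8.67)] = 6.09×10^4 / 4279 = 14.24 m³.
F/M = applied load / biomass = Q·S₀/(V·X) = 18.6 × 659 / (14.24 × 2230) = 0.3860 d⁻¹.

F/M ≈ 0.386 d⁻¹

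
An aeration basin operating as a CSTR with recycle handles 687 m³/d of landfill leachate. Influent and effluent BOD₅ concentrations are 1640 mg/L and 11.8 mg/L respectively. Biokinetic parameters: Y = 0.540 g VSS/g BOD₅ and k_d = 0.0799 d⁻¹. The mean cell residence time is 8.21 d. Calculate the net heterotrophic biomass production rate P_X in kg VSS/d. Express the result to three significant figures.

P_X ≈ 365 kg VSS/d

Correct the yield for decay: Y_obs = Y/(1 + k_d θ_c) = 0.540 / (1 + 0.0799 × 8.21) = 0.540 / 1.656 = 0.3261.
Mass of BOD₅ removed per day: Q(S₀ − S) = 687 × 1628 g/m³ = 1119 kg/d.
So the net sludge growth is P_X = 0.3261 × 1119 = 364.8 kg VSS/d.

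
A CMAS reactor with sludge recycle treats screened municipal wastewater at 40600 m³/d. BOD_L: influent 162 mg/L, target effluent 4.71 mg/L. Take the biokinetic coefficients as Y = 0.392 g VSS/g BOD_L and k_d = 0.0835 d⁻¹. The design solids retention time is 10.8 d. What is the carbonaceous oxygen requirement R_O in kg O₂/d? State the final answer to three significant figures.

R_O ≈ 4520 kg O₂/d

Correct the yield for decay: Y_obs = Y/(1 + k_d θ_c) = 0.392 / (1 + 0.0835 × 10.8) = 0.392 / 1.902 = 0.2061.
Mass of BOD_L removed per day: Q(S₀ − S) = 40600 × 157.3 g/m³ = 6386 kg/d.
P_X = Y_obs·Q·(S₀ − S) = 0.2061 × 6386 = 1316 kg VSS/d.
R_O = Q·(S₀ − S) − 1.42·P_X = 6386 − 1.42 × 1316 = 4517 kg O₂/d.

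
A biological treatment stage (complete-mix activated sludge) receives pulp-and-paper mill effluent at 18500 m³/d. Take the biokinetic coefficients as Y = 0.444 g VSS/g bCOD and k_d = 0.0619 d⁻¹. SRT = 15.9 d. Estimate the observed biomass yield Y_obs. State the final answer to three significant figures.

Y_obs = Y / (1 + k_d θ_c) = 0.444 / (1 + 0.0619 × 15.9) = 0.444 / 1.984 = 0.2238.

Y_obs ≈ 0.224 g VSS/g bCOD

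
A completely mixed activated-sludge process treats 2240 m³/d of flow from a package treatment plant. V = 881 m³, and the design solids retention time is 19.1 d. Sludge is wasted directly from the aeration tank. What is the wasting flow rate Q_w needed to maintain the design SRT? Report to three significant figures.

Q_w ≈ 46.1 m³/d

With mixed-liquor wasting, θ_c = V/Q_w, so Q_w = V/θ_c = 881.0/19.1 = 46.13 m³/d.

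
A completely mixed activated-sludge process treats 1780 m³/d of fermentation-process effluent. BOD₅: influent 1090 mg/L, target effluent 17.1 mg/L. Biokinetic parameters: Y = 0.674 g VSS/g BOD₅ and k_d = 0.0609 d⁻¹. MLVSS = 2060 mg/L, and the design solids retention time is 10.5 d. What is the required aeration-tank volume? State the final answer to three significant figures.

V ≈ 4000 m³

Rearranging the biomass balance for a CMAS with decay, V = Y·Q·ΔS·θ_c / [X·(1+k_d θ_c)] = 0.674 × 1780 × (1090 − 17.1) × 10.5 / [2060 × (1 + 0.0609 × 10.5)] = 1.35×10^7 / 3377 = 4002 m³.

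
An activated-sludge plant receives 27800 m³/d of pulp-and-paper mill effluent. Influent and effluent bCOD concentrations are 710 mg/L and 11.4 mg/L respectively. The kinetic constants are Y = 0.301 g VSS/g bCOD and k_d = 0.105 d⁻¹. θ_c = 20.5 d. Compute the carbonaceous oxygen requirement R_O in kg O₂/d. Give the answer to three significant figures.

Correct the yield for decay: Y_obs = Y/(1 + k_d θ_c) = 0.301 / (1 + 0.105 × 20.5) = 0.301 / 3.152 = 0.09548.
Mass of bCOD removed per day: Q(S₀ − S) = 27800 × 698.6 g/m³ = 19421 kg/d.
P_X = Y_obs·Q·(S₀ − S) = 0.09548 × 19421 = 1854 kg VSS/d.
R_O = Q·(S₀ − S) − 1.42·P_X = 19421 − 1.42 × 1854 = 16788 kg O₂/d.

R_O ≈ 16800 kg O₂/d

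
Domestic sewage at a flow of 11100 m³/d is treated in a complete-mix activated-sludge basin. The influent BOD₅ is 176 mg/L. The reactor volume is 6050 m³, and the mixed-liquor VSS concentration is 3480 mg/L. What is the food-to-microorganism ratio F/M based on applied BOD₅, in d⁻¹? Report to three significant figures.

F/M ≈ 0.0928 d⁻¹

F/M = Q·S₀ / (V·X) = 11100 × 176 / (6050 × 3480) = 0.09279 g BOD₅·(g VSS·d)⁻¹.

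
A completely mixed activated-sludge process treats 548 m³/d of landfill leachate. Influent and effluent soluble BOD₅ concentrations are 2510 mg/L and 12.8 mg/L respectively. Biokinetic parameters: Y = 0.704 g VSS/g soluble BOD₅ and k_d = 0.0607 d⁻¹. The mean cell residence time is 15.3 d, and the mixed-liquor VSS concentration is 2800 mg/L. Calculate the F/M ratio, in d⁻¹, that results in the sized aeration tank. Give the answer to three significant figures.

F/M ≈ 0.180 d⁻¹

Steady-state biomass mass balance: V·X·(1 + k_d·θ_c) = Y·Q·(S₀ − S)·θ_c, so V = 0.704 × 548 × (2510 − 12.8) × 15.3 / [2800 × (1 + 0.0607 × 15.3)] = 1.47×10^7 / 5400 = 2729 m³.
Food-to-microorganism ratio F/M = Q S₀ / (V X) = 548 × 2510 / (2729 × 2800) = 0.1800 d⁻¹.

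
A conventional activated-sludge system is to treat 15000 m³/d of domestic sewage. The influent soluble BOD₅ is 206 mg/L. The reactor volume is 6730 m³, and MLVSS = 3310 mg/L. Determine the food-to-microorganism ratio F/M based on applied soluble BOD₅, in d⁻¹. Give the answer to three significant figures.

F/M ≈ 0.139 d⁻¹

F/M = Q·S₀ / (V·X) = 15000 × 206 / (6730 × 3310) = 0.1387 g soluble BOD₅·(g VSS·d)⁻¹.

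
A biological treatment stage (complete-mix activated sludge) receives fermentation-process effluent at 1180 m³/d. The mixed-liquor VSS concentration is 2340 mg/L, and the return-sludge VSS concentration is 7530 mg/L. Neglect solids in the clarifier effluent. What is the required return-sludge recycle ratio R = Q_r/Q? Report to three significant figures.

Solids balance on the clarifier gives (1+R)X = R·X_r, so R = X/(X_r − X) = 2340 / (7530 − 2340) = 0.4509.

R ≈ 0.451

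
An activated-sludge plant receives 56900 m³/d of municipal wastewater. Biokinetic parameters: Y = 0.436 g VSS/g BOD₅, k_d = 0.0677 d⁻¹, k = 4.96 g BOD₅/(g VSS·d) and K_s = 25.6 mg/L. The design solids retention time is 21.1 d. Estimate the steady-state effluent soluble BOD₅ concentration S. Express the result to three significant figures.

From the Monod/SRT balance for a CMAS, S = K_s·(1+k_d θ_c)/[θ_c·(Y k − k_d) − 1] = 25.6 × (1 + 0.0677 × 21.1) / [21.1 × (0.436 × 4.96 − 0.0677) − 1] = 62.17 / 43.20 = 1.439 mg/L.

S ≈ 1.44 mg/L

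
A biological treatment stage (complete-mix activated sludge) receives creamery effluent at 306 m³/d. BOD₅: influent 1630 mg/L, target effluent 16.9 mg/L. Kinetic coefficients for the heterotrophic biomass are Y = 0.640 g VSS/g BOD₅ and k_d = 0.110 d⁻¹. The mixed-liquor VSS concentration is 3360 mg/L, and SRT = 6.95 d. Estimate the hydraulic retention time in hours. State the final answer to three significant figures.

Steady-state biomass mass balance: V·X·(1 + k_d·θ_c) = Y·Q·(S₀ − S)·θ_c, so V = 0.640 × 306 × (1630 − 16.9) × 6.95 / [3360 × (1 + 0.110 × 6.95)] = 2.2×10^6 / 5929 = 370.3 m³.
Hydraulic retention time τ = V/Q = 370.3 / 306 = 1.210 d = 29.05 h.

τ ≈ 29.0 h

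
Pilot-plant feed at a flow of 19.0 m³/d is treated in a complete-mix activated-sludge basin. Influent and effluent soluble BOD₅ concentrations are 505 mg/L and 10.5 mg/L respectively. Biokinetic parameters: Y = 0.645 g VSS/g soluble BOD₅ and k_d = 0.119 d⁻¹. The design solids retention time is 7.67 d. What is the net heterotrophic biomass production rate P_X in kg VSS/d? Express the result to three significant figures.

Observed yield with endogenous decay: Y_obs = Y / (1 + k_d·θ_c) = 0.645 / (1 + 0.119 × 7.67) = 0.645 / 1.913 = 0.3372 g VSS/g soluble BOD₅.
Mass of soluble BOD₅ removed per day: Q(S₀ − S) = 19.0 × 494.5 g/m³ = 9.396 kg/d.
P_X = Y_obs · Q(S₀ − S) = 0.3372 × 9.396 = 3.168 kg VSS/d.

P_X ≈ 3.17 kg VSS/d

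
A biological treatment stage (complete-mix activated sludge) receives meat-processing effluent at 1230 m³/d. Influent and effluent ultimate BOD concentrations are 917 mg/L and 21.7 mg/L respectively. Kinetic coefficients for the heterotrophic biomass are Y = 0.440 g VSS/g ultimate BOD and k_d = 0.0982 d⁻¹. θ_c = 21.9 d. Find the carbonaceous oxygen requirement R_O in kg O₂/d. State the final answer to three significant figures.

R_O ≈ 883 kg O₂/d

Correct the yield for decay: Y_obs = Y/(1 + k_d θ_c) = 0.440 / (1 + 0.0982 × 21.9) = 0.440 / 3.151 = 0.1397.
Mass of ultimate BOD removed per day: Q(S₀ − S) = 1230 × 895.3 g/m³ = 1101 kg/d.
Biomass synthesised: P_X = Y_obs × 1101 = 153.8 kg VSS/d.
R_O = Q·(S₀ − S) − 1.42·P_X = 1101 − 1.42 × 153.8 = 882.8 kg O₂/d.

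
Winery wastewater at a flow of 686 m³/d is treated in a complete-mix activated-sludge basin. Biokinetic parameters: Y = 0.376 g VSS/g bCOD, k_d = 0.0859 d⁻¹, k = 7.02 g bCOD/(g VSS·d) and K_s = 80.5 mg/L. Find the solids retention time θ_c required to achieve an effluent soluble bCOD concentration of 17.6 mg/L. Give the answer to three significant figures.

Specific growth rate at S = 17.6 mg/L: μ = YkS/(K_s+S) = 0.376·7.02·17.6/(80.5+17.6) = 0.4736 d⁻¹.
1/θ_c = 0.4736 − 0.0859 = 0.3877 d⁻¹, so θ_c = 2.580 d.

θ_c ≈ 2.58 d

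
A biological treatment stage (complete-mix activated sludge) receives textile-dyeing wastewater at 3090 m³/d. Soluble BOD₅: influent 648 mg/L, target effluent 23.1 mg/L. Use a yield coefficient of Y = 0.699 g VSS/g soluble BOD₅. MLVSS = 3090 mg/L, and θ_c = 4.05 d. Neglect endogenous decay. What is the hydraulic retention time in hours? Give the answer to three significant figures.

V·X = Y·Q·ΔS·θ_c gives V = 0.699 × 3090 × (648 − 23.1) × 4.05 / 3090 = 1769 m³.
Hydraulic retention time τ = V/Q = 1769 / 3090 = 0.5725 d = 13.74 h.

τ ≈ 13.7 h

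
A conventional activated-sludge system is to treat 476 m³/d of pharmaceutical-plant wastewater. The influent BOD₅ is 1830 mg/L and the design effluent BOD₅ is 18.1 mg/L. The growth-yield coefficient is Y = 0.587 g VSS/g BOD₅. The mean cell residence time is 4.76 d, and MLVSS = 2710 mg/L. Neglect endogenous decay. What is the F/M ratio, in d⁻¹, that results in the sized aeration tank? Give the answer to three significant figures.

With k_d = 0 the design equation reduces to V = Y Q (S₀−S) θ_c / X = 0.587 × 476 × (1830 − 18.1) × 4.76 / 2710 = 889.2 m³.
Food-to-microorganism ratio F/M = Q S₀ / (V X) = 476 × 1830 / (889.2 × 2710) = 0.3615 d⁻¹.

F/M ≈ 0.361 d⁻¹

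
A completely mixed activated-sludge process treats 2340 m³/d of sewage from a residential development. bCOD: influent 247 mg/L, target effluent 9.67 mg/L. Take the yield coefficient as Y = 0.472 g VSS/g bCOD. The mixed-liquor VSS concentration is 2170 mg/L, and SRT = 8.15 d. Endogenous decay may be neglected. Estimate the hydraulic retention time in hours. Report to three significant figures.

τ ≈ 10.1 h

Biomass mass balance (decay neglected): V·X = Y·Q·(S₀ − S)·θ_c, so V = 0.472 × 2340 × (247 − 9.67) × 8.15 / 2170 = 984.5 m³.
HRT = V/Q = 984.5 m³ / 2340 m³·d⁻¹ = 0.4207 d × 24 = 10.10 h.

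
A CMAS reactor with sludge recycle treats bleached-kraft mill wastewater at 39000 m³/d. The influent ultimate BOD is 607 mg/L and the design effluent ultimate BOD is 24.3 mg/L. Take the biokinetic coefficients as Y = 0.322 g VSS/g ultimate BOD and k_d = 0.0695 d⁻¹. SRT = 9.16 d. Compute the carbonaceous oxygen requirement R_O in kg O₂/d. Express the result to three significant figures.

Y_obs = Y / (1 + k_d θ_c) = 0.322 / (1 + 0.0695 × 9.16) = 0.322 / 1.637 = 0.1967.
Substrate removed = Q·(S₀ − S) = 39000 m³/d × (607 − 24.3) g/m³ = 2.27×10^7 g/d = 22725 kg/d.
Biomass synthesised: P_X = Y_obs × 22725 = 4471 kg VSS/d.
Carbonaceous O₂ demand = substrate oxidised − cell-mass equivalent = 22725 − 1.42 × 4471 = 16376 kg O₂/d.

R_O ≈ 16400 kg O₂/d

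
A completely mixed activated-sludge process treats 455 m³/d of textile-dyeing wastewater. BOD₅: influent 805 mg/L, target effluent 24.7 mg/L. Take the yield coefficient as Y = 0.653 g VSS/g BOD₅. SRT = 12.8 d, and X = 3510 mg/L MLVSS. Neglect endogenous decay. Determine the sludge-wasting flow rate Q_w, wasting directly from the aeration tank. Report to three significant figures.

Q_w ≈ 66.1 m³/d

V·X = Y·Q·ΔS·θ_c gives V = 0.653 × 455 × (805 − 24.7) × 12.8 / 3510 = 845.5 m³.
With mixed-liquor wasting, θ_c = V/Q_w, so Q_w = V/θ_c = 845.5/12.8 = 66.05 m³/d.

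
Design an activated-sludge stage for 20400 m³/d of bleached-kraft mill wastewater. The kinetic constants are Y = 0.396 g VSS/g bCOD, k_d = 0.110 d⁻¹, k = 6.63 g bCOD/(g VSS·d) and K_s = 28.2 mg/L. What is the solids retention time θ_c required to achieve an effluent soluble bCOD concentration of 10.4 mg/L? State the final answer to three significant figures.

θ_c ≈ 1.67 d

Specific growth rate at S = 10.4 mg/L: μ = YkS/(K_s+S) = 0.396·6.63·10.4/(28.2+10.4) = 0.7074 d⁻¹.
1/θ_c = 0.7074 − 0.110 = 0.5974 d⁻¹, so θ_c = 1.674 d.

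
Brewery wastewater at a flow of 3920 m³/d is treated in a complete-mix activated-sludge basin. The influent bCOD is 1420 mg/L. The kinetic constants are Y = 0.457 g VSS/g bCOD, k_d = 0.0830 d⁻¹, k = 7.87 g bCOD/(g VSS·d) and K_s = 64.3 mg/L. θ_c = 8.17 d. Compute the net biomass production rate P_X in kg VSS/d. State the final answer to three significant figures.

P_X ≈ 1510 kg VSS/d

For a completely mixed reactor with recycle the Lawrence–McCarty relation gives S = K_s·(1 + k_d·θ_c) / [θ_c·(Y·k − k_d) − 1] = 64.3 × (1 + 0.0830 × 8.17) / [8.17 × (0.457 × 7.87 − 0.0830) − 1] = 107.9 / 27.71 = 3.895 mg/L.
Y_obs = Y / (1 + k_d θ_c) = 0.457 / (1 + 0.0830 × 8.17) = 0.457 / 1.678 = 0.2723.
Mass of bCOD removed per day: Q(S₀ − S) = 3920 × 1416 g/m³ = 5551 kg/d.
P_X = Y_obs · Q(S₀ − S) = 0.2723 × 5551 = 1512 kg VSS/d.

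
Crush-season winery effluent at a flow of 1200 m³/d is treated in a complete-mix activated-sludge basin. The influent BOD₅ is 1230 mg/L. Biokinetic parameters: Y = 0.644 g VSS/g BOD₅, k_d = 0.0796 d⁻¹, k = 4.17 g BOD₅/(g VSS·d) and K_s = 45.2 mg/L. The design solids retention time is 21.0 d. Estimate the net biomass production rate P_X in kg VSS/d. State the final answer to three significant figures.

P_X ≈ 355 kg VSS/d

From the Monod/SRT balance for a CMAS, S = K_s·(1+k_d θ_c)/[θ_c·(Y k − k_d) − 1] = 45.2 × (1 + 0.0796 × 21.0) / [21.0 × (0.644 × 4.17 − 0.0796) − 1] = 120.8 / 53.72 = 2.248 mg/L.
Correct the yield for decay: Y_obs = Y/(1 + k_d θ_c) = 0.644 / (1 + 0.0796 × 21.0) = 0.644 / 2.672 = 0.2411.
ΔS = 1230 − 2.25 = 1228 mg/L, so the substrate removal rate is 1200 × 1228/1000 = 1473 kg BOD₅/d.
P_X = Y_obs · Q(S₀ − S) = 0.2411 × 1473 = 355.1 kg VSS/d.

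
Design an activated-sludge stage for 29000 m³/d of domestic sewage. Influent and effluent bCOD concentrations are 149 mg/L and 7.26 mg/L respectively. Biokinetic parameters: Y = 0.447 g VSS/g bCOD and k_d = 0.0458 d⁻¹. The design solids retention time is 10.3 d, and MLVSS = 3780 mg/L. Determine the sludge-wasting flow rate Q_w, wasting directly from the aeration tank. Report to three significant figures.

Rearranging the biomass balance for a CMAS with decay, V = Y·Q·ΔS·θ_c / [X·(1+k_d θ_c)] = 0.447 × 29000 × (149 − 7.26) × 10.3 / [3780 × (1 + 0.0458 × 10.3)] = 1.89×10^7 / 5563 = 3402 m³.
Wasting from the aeration tank: Q_w = V / θ_c = 3402 / 10.3 = 330.3 m³/d.

Q_w ≈ 330 m³/d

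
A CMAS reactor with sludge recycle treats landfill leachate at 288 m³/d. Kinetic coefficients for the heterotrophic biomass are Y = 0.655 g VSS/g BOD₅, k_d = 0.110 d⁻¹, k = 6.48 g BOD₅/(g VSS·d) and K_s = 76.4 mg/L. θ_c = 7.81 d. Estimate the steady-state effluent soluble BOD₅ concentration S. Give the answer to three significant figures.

For a completely mixed reactor with recycle the Lawrence–McCarty relation gives S = K_s·(1 + k_d·θ_c) / [θ_c·(Y·k − k_d) − 1] = 76.4 × (1 + 0.110 × 7.81) / [7.81 × (0.655 × 6.48 − 0.110) − 1] = 142.0 / 31.29 = 4.539 mg/L.

S ≈ 4.54 mg/L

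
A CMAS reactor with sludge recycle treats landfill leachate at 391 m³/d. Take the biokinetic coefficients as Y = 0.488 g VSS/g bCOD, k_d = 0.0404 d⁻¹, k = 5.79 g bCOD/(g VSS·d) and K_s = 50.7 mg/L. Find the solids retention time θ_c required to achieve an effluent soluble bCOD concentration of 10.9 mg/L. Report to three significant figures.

θ_c ≈ 2.18 d

Specific growth rate at S = 10.9 mg/L: μ = YkS/(K_s+S) = 0.488·5.79·10.9/(50.7+10.9) = 0.5000 d⁻¹.
Then 1/θ_c = μ − k_d = 0.5000 − 0.0404 = 0.4596 d⁻¹, giving θ_c = 2.176 d.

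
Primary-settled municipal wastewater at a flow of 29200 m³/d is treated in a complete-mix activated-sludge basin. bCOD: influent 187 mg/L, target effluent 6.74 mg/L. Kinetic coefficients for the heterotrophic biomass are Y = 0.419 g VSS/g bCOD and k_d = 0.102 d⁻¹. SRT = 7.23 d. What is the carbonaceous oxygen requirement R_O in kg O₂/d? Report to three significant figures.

Y_obs = Y / (1 + k_d θ_c) = 0.419 / (1 + 0.102 × 7.23) = 0.419 / 1.737 = 0.2412.
ΔS = 187 − 6.74 = 180.3 mg/L, so the substrate removal rate is 29200 × 180.3/1000 = 5264 kg bCOD/d.
Biomass synthesised: P_X = Y_obs × 5264 = 1269 kg VSS/d.
R_O = Q·(S₀ − S) − 1.42·P_X = 5264 − 1.42 × 1269 = 3461 kg O₂/d.

R_O ≈ 3460 kg O₂/d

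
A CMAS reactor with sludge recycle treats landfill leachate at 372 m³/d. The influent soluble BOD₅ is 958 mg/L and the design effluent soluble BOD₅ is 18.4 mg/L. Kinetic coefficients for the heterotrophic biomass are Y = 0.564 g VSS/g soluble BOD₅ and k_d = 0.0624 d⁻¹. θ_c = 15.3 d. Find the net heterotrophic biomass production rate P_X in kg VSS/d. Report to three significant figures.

P_X ≈ 101 kg VSS/d

Correct the yield for decay: Y_obs = Y/(1 + k_d θ_c) = 0.564 / (1 + 0.0624 × 15.3) = 0.564 / 1.955 = 0.2885.
Mass of soluble BOD₅ removed per day: Q(S₀ − S) = 372 × 939.6 g/m³ = 349.5 kg/d.
So the net sludge growth is P_X = 0.2885 × 349.5 = 100.9 kg VSS/d.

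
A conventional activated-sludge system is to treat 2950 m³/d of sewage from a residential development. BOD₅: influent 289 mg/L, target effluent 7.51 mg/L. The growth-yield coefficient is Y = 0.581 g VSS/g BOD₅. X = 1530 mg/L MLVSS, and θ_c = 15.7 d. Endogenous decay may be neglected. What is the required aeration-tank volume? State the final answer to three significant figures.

V ≈ 4950 m³

Biomass mass balance (decay neglected): V·X = Y·Q·(S₀ − S)·θ_c, so V = 0.581 × 2950 × (289 − 7.51) × 15.7 / 1530 = 4951 m³.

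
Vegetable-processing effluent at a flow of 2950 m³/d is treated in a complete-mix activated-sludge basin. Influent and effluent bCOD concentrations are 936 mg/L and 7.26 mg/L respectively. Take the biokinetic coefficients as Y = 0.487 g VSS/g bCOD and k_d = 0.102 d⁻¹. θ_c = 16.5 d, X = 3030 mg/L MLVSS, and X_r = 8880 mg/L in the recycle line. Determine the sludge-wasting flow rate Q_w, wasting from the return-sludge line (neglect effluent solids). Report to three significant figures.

From the SRT design equation V = Y Q (S₀−S) θ_c / [X (1 + k_d θ_c)] = 0.487 × 2950 × (936 − 7.26) × 16.5 / [3030 × (1 + 0.102 × 16.5)] = 2.2×10^7 / 8129 = 2708 m³.
Wasting from the return line (neglecting effluent solids): Q_w = V·X / (θ_c·X_r) = 2708 × 3030 / (16.5 × 8880) = 56.00 m³/d.

Q_w ≈ 56.0 m³/d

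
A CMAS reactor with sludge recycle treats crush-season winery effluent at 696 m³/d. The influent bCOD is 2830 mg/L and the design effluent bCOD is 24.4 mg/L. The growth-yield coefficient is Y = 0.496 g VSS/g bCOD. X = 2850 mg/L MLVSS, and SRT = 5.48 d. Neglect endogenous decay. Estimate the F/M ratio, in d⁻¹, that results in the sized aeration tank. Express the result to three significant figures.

V·X = Y·Q·ΔS·θ_c gives V = 0.496 × 696 × (2830 − 24.4) × 5.48 / 2850 = 1862 m³.
Food-to-microorganism ratio F/M = Q S₀ / (V X) = 696 × 2830 / (1862 × 2850) = 0.3711 d⁻¹.

F/M ≈ 0.371 d⁻¹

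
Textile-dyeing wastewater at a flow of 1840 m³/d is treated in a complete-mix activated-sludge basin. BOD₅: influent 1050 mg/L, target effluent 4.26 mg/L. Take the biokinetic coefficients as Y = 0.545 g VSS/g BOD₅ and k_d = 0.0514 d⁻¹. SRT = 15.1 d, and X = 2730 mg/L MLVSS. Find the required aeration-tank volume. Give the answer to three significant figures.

Rearranging the biomass balance for a CMAS with decay, V = Y·Q·ΔS·θ_c / [X·(1+k_d θ_c)] = 0.545 × 1840 × (1050 − 4.26) × 15.1 / [2730 × (1 + 0.0514 × 15.1)] = 1.58×10^7 / 4849 = 3266 m³.

V ≈ 3270 m³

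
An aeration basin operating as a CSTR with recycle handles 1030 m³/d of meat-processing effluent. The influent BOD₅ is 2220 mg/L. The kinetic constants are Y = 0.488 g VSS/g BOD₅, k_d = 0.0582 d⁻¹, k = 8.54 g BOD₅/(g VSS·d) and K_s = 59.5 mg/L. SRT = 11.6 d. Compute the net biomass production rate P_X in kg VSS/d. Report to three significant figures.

P_X ≈ 665 kg VSS/d

For a completely mixed reactor with recycle the Lawrence–McCarty relation gives S = K_s·(1 + k_d·θ_c) / [θ_c·(Y·k − k_d) − 1] = 59.5 × (1 + 0.0582 × 11.6) / [11.6 × (0.488 × 8.54 − 0.0582) − 1] = 99.67 / 46.67 = 2.136 mg/L.
The observed yield is Y_obs = Y/(1 + k_d·θ_c) = 0.488 / (1 + 0.0582 × 11.6) = 0.488 / 1.675 = 0.2913 g VSS per g BOD₅ removed.
Mass of BOD₅ removed per day: Q(S₀ − S) = 1030 × 2218 g/m³ = 2284 kg/d.
P_X = Y_obs · Q(S₀ − S) = 0.2913 × 2284 = 665.5 kg VSS/d.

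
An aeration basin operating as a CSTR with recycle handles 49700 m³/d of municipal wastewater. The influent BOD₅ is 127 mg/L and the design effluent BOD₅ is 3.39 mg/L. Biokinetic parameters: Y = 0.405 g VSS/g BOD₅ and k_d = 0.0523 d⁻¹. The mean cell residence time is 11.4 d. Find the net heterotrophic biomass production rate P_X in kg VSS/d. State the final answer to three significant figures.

Correct the yield for decay: Y_obs = Y/(1 + k_d θ_c) = 0.405 / (1 + 0.0523 × 11.4) = 0.405 / 1.596 = 0.2537.
Substrate removed = Q·(S₀ − S) = 49700 m³/d × (127 − 3.39) g/m³ = 6.14×10^6 g/d = 6143 kg/d.
P_X = Y_obs · Q(S₀ − S) = 0.2537 × 6143 = 1559 kg VSS/d.

P_X ≈ 1560 kg VSS/d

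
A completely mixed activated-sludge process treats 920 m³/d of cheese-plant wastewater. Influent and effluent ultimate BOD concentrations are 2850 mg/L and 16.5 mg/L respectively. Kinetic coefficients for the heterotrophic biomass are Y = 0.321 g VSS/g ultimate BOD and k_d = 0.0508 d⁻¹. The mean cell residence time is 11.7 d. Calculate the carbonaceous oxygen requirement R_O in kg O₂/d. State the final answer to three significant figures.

The observed yield is Y_obs = Y/(1 + k_d·θ_c) = 0.321 / (1 + 0.0508 × 11.7) = 0.321 / 1.594 = 0.2013 g VSS per g ultimate BOD removed.
Q·(S₀ − S) = 920 × (2850 − 16.5) × 10⁻³ = 2607 kg/d removed.
P_X = Y_obs·Q·(S₀ − S) = 0.2013 × 2607 = 524.8 kg VSS/d.
Carbonaceous O₂ demand = substrate oxidised − cell-mass equivalent = 2607 − 1.42 × 524.8 = 1862 kg O₂/d.

R_O ≈ 1860 kg O₂/d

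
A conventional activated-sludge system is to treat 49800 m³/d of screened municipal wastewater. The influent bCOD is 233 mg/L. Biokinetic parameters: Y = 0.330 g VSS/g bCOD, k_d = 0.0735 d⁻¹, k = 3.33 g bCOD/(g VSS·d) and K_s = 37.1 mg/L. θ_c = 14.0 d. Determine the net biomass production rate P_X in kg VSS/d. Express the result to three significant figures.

Effluent substrate depends only on kinetics and SRT: S = K_s(1 + k_d θ_c) / [θ_c(Yk − k_d) − 1] = 37.1 × (1 + 0.0735 × 14.0) / [14.0 × (0.330 × 3.33 − 0.0735) − 1] = 75.28 / 13.36 = 5.636 mg/L.
The observed yield is Y_obs = Y/(1 + k_d·θ_c) = 0.330 / (1 + 0.0735 × 14.0) = 0.330 / 2.029 = 0.1626 g VSS per g bCOD removed.
Q·(S₀ − S) = 49800 × (233 − 5.64) × 10⁻³ = 11323 kg/d removed.
Net biomass production P_X = Y_obs × Q·(S₀ − S) = 0.1626 × 11323 = 1842 kg VSS/d.

P_X ≈ 1840 kg VSS/d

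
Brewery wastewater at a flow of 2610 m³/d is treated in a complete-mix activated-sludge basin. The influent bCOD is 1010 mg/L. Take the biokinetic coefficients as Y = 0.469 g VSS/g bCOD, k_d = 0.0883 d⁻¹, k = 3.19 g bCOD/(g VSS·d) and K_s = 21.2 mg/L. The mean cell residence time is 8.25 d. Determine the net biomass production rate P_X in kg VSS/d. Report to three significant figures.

P_X ≈ 713 kg VSS/d

For a completely mixed reactor with recycle the Lawrence–McCarty relation gives S = K_s·(1 + k_d·θ_c) / [θ_c·(Y·k − k_d) − 1] = 21.2 × (1 + 0.0883 × 8.25) / [8.25 × (0.469 × 3.19 − 0.0883) − 1] = 36.64 / 10.61 = 3.452 mg/L.
The observed yield is Y_obs = Y/(1 + k_d·θ_c) = 0.469 / (1 + 0.0883 × 8.25) = 0.469 / 1.728 = 0.2713 g VSS per g bCOD removed.
Substrate removed = Q·(S₀ − S) = 2610 m³/d × (1010 − 3.45) g/m³ = 2.63×10^6 g/d = 2627 kg/d.
So the net sludge growth is P_X = 0.2713 × 2627 = 712.8 kg VSS/d.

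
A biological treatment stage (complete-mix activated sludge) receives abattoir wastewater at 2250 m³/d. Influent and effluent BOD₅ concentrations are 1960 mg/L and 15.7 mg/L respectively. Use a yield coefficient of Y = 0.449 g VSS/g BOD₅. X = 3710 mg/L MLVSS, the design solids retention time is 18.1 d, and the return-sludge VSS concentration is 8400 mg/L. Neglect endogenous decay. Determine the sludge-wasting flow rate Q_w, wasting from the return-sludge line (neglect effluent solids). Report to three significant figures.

Biomass mass balance (decay neglected): V·X = Y·Q·(S₀ − S)·θ_c, so V = 0.449 × 2250 × (1960 − 15.7) × 18.1 / 3710 = 9583 m³.
θ_c = V·X/(Q_w·X_r) when wasting from the recycle, so Q_w = V·X/(θ_c·X_r) = 9583 × 3710 / (18.1 × 8400) = 233.8 m³/d.

Q_w ≈ 234 m³/d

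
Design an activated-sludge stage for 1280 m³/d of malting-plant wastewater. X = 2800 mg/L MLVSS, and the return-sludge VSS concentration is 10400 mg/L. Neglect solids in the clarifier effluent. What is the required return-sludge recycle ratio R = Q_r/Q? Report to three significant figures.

R ≈ 0.368

R = Q_r/Q = X/(X_r − X) = 2800 / (10400 − 2800) = 0.3684.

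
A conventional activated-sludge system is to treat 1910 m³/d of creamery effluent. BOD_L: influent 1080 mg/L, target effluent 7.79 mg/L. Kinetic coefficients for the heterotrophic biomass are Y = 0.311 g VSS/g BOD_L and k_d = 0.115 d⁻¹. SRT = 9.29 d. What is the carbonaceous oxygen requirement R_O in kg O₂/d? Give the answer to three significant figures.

R_O ≈ 1610 kg O₂/d

Correct the yield for decay: Y_obs = Y/(1 + k_d θ_c) = 0.311 / (1 + 0.115 × 9.29) = 0.311 / 2.068 = 0.1504.
Q·(S₀ − S) = 1910 × (1080 − 7.79) × 10⁻³ = 2048 kg/d removed.
Net sludge production P_X = 0.1504 × 2048 = 307.9 kg VSS/d.
Carbonaceous O₂ demand = substrate oxidised − cell-mass equivalent = 2048 − 1.42 × 307.9 = 1611 kg O₂/d.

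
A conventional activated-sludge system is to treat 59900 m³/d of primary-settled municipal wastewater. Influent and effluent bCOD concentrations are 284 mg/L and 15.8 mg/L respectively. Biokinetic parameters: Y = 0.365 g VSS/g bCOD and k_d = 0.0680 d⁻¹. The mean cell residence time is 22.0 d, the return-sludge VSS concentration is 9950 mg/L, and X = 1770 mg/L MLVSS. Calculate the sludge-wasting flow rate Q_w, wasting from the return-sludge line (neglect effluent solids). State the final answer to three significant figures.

Rearranging the biomass balance for a CMAS with decay, V = Y·Q·ΔS·θ_c / [X·(1+k_d θ_c)] = 0.365 × 59900 × (284 − 15.8) × 22.0 / [1770 × (1 + 0.0680 × 22.0)] = 1.29×10^8 / 4418 = 29200 m³.
Wasting from the return line (neglecting effluent solids): Q_w = V·X / (θ_c·X_r) = 29200 × 1770 / (22.0 × 9950) = 236.1 m³/d.

Q_w ≈ 236 m³/d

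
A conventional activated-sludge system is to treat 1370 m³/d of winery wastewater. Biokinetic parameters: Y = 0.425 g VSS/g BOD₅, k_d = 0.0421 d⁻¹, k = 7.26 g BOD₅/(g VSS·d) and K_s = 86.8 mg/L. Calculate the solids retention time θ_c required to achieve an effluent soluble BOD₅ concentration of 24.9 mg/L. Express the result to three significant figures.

At the target effluent, Y k S/(K_s+S) = 0.425×7.26×24.9/111.7 = 0.6878 d⁻¹.
θ_c = 1/(μ − k_d) = 1/(0.6878 − 0.0421) = 1/0.6457 = 1.549 d.

θ_c ≈ 1.55 d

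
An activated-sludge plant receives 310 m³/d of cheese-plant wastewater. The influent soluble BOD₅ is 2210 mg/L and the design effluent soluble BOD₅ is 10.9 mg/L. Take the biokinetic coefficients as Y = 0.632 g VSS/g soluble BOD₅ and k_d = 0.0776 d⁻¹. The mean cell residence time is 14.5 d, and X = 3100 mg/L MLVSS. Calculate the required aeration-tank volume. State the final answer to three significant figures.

From the SRT design equation V = Y Q (S₀−S) θ_c / [X (1 + k_d θ_c)] = 0.632 × 310 × (2210 − 10.9) × 14.5 / [3100 × (1 + 0.0776 × 14.5)] = 6.25×10^6 / 6588 = 948.3 m³.

V ≈ 948 m³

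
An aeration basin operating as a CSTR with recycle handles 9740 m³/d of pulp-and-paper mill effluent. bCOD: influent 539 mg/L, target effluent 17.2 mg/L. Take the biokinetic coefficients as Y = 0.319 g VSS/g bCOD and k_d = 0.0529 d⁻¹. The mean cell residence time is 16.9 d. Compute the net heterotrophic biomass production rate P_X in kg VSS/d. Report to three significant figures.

Y_obs = Y / (1 + k_d θ_c) = 0.319 / (1 + 0.0529 × 16.9) = 0.319 / 1.894 = 0.1684.
Q·(S₀ − S) = 9740 × (539 − 17.2) × 10⁻³ = 5082 kg/d removed.
Net biomass production P_X = Y_obs × Q·(S₀ − S) = 0.1684 × 5082 = 856.0 kg VSS/d.

P_X ≈ 856 kg VSS/d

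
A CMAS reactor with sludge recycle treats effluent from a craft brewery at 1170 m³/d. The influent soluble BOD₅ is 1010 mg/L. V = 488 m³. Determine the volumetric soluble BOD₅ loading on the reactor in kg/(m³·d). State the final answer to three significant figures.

L_v ≈ 2.42 kg soluble BOD₅/(m³·d)

Applied soluble BOD₅ load per unit volume = Q·S₀/V = (1170 × 1010/1000)/488.0 = 2.422 kg soluble BOD₅·m⁻³·d⁻¹.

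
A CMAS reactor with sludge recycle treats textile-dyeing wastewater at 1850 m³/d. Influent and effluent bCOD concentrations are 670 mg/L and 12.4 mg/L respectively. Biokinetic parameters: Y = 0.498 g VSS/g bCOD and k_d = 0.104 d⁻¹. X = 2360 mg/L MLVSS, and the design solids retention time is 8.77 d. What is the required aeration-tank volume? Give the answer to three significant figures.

Steady-state biomass mass balance: V·X·(1 + k_d·θ_c) = Y·Q·(S₀ − S)·θ_c, so V = 0.498 × 1850 × (670 − 12.4) × 8.77 / [2360 × (1 + 0.104 × 8.77)] = 5.31×10^6 / 4513 = 1177 m³.

V ≈ 1180 m³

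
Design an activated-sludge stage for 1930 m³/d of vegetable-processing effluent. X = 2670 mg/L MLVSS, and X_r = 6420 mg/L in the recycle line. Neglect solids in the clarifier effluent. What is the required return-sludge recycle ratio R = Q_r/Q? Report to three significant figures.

Solids balance on the clarifier gives (1+R)X = R·X_r, so R = X/(X_r − X) = 2670 / (6420 − 2670) = 0.7120.

R ≈ 0.712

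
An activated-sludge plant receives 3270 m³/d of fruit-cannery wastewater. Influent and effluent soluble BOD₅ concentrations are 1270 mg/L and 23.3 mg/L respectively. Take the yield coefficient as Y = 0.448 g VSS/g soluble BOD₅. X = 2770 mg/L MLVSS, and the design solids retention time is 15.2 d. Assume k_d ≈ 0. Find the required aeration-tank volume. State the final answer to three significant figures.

V·X = Y·Q·ΔS·θ_c gives V = 0.448 × 3270 × (1270 − 23.3) × 15.2 / 2770 = 10022 m³.

V ≈ 10000 m³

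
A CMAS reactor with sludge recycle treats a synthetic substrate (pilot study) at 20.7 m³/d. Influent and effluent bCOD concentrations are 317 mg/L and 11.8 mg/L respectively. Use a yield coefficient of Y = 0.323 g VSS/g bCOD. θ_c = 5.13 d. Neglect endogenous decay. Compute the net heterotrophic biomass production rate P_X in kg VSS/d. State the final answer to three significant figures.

P_X ≈ 2.04 kg VSS/d

Since k_d ≈ 0, Y_obs = Y = 0.323 g VSS/g bCOD.
ΔS = 317 − 11.8 = 305.2 mg/L, so the substrate removal rate is 20.7 × 305.2/1000 = 6.318 kg bCOD/d.
Net biomass production P_X = Y_obs × Q·(S₀ − S) = 0.3230 × 6.318 = 2.041 kg VSS/d.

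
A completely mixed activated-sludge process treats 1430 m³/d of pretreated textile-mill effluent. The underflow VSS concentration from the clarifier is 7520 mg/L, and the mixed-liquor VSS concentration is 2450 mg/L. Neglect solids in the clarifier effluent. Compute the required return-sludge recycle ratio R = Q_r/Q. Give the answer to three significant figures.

R ≈ 0.483

Solids balance on the clarifier gives (1+R)X = R·X_r, so R = X/(X_r − X) = 2450 / (7520 − 2450) = 0.4832.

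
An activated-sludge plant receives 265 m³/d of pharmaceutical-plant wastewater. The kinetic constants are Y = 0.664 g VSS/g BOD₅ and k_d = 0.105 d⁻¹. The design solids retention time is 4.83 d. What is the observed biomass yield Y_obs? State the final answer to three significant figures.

Y_obs ≈ 0.441 g VSS/g BOD₅

Y_obs = Y / (1 + k_d θ_c) = 0.664 / (1 + 0.105 × 4.83) = 0.664 / 1.507 = 0.4406.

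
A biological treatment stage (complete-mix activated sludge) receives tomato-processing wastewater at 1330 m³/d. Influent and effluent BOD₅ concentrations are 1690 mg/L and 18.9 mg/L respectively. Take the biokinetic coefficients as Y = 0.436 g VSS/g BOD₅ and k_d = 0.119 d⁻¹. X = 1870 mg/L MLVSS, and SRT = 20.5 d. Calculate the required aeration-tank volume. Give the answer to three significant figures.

Rearranging the biomass balance for a CMAS with decay, V = Y·Q·ΔS·θ_c / [X·(1+k_d θ_c)] = 0.436 × 1330 × (1690 − 18.9) × 20.5 / [1870 × (1 + 0.119 × 20.5)] = 1.99×10^7 / 6432 = 3089 m³.

V ≈ 3090 m³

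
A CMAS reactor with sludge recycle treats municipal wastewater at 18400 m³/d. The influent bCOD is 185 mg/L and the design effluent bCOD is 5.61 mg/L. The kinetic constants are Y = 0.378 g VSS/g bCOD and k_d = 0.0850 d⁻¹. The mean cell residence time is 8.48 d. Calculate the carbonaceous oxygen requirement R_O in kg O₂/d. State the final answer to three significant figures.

The observed yield is Y_obs = Y/(1 + k_d·θ_c) = 0.378 / (1 + 0.0850 × 8.48) = 0.378 / 1.721 = 0.2197 g VSS per g bCOD removed.
Q·(S₀ − S) = 18400 × (185 − 5.61) × 10⁻³ = 3301 kg/d removed.
Net sludge production P_X = 0.2197 × 3301 = 725.1 kg VSS/d.
R_O = Q·ΔS − 1.42 P_X = 3301 − 1030 = 2271 kg O₂/d.

R_O ≈ 2270 kg O₂/d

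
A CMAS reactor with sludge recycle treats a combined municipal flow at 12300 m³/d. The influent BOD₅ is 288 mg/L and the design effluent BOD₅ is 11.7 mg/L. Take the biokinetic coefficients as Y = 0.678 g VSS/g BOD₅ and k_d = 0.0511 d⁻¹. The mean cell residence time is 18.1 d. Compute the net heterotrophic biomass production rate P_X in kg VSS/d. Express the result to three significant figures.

P_X ≈ 1200 kg VSS/d

Y_obs = Y / (1 + k_d θ_c) = 0.678 / (1 + 0.0511 × 18.1) = 0.678 / 1.925 = 0.3522.
Substrate removed = Q·(S₀ − S) = 12300 m³/d × (288 − 11.7) g/m³ = 3.4×10^6 g/d = 3398 kg/d.
P_X = Y_obs · Q(S₀ − S) = 0.3522 × 3398 = 1197 kg VSS/d.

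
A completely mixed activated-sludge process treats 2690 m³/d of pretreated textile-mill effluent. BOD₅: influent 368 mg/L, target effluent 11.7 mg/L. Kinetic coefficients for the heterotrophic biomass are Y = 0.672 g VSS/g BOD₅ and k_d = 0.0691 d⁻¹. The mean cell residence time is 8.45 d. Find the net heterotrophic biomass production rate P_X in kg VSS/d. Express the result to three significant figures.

The observed yield is Y_obs = Y/(1 + k_d·θ_c) = 0.672 / (1 + 0.0691 × 8.45) = 0.672 / 1.584 = 0.4243 g VSS per g BOD₅ removed.
Q·(S₀ − S) = 2690 × (368 − 11.7) × 10⁻³ = 958.4 kg/d removed.
P_X = Y_obs · Q(S₀ − S) = 0.4243 × 958.4 = 406.6 kg VSS/d.

P_X ≈ 407 kg VSS/d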